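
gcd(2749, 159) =1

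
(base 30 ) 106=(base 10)906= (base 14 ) 48A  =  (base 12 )636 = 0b1110001010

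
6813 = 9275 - 2462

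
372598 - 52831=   319767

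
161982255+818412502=980394757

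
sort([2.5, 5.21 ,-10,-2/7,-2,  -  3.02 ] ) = [ - 10,- 3.02, - 2, - 2/7,2.5,  5.21 ]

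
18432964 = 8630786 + 9802178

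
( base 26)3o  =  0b1100110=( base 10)102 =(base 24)46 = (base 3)10210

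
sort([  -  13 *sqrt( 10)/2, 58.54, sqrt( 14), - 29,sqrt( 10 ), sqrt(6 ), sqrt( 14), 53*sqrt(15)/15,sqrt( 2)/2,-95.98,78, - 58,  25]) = [ - 95.98, - 58,-29, - 13*  sqrt(10) /2,sqrt( 2)/2, sqrt(6), sqrt( 10), sqrt( 14), sqrt( 14),53*sqrt ( 15 )/15,25, 58.54,78]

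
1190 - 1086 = 104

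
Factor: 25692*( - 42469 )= - 1091113548=- 2^2*3^1 * 7^1*2141^1*6067^1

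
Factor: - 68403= - 3^1*151^2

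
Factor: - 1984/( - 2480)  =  2^2*5^( - 1) = 4/5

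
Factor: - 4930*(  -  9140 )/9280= 38845/8= 2^(-3 ) *5^1*17^1*457^1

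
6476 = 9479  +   - 3003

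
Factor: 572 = 2^2 * 11^1 * 13^1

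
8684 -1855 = 6829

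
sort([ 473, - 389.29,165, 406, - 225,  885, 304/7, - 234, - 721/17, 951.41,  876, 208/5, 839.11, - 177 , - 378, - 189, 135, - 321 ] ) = [ - 389.29,-378, - 321, - 234, - 225,- 189, - 177, - 721/17, 208/5, 304/7, 135,165,406, 473, 839.11,876, 885, 951.41]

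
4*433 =1732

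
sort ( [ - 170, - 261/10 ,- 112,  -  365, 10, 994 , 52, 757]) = [ - 365,-170 , - 112,-261/10, 10, 52,757,994]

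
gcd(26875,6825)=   25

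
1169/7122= 1169/7122=0.16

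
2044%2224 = 2044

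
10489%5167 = 155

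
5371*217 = 1165507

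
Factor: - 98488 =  - 2^3*13^1 * 947^1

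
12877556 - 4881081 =7996475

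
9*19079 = 171711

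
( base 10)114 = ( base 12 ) 96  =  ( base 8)162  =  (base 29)3r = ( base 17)6C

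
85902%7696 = 1246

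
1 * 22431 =22431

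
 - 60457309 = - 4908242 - 55549067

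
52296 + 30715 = 83011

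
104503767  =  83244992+21258775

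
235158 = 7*33594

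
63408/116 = 546 + 18/29 = 546.62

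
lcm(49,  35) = 245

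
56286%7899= 993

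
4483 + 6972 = 11455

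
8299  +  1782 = 10081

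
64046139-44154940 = 19891199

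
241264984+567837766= 809102750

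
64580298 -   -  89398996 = 153979294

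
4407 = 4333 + 74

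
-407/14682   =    -  1+ 14275/14682 =- 0.03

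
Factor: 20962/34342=47/77 = 7^(-1) * 11^( - 1)*47^1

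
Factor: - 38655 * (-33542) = 1296566010 = 2^1*3^2*5^1*31^1*541^1*859^1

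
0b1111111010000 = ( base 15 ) 262E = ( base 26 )C16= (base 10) 8144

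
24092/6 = 12046/3 = 4015.33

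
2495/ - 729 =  - 4 + 421/729 = - 3.42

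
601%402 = 199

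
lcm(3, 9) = 9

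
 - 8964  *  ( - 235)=2106540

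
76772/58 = 1323 + 19/29 = 1323.66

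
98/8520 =49/4260=0.01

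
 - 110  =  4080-4190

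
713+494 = 1207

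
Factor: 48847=48847^1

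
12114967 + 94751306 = 106866273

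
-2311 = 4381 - 6692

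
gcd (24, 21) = 3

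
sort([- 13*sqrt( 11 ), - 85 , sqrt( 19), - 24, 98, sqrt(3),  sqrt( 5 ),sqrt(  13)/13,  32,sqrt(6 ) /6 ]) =[ - 85, - 13*sqrt (11), - 24 , sqrt(13)/13, sqrt(6)/6 , sqrt(3 ),sqrt( 5 ),sqrt(19),32,98 ] 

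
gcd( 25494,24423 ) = 21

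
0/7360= 0 = 0.00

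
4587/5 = 4587/5  =  917.40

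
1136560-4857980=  - 3721420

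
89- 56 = 33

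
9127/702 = 9127/702= 13.00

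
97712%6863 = 1630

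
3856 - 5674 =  - 1818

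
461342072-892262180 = -430920108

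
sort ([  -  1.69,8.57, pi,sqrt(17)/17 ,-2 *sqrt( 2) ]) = [ - 2*sqrt( 2),-1.69, sqrt(17)/17 , pi,8.57]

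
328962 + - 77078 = 251884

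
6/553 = 6/553  =  0.01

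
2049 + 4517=6566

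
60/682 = 30/341 = 0.09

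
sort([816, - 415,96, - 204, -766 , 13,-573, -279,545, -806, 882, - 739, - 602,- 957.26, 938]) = [  -  957.26, - 806,-766, - 739, -602,-573,-415,-279,-204,13, 96, 545, 816, 882, 938 ]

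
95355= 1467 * 65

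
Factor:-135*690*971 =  -2^1*3^4*5^2*23^1* 971^1 = - 90448650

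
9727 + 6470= 16197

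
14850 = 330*45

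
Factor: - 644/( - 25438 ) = 2^1 * 79^( - 1) = 2/79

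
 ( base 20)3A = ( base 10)70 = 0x46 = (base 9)77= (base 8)106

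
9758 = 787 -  - 8971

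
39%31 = 8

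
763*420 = 320460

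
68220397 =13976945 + 54243452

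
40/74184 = 5/9273 = 0.00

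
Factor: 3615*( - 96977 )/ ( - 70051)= 350571855/70051=3^1*5^1*37^1*241^1*2621^1*70051^( - 1 )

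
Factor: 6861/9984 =2^(-8)*13^ ( - 1 )*2287^1 = 2287/3328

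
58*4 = 232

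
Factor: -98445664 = -2^5*3076427^1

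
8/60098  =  4/30049  =  0.00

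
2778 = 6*463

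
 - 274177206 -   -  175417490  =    -  98759716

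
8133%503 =85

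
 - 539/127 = -5 + 96/127= - 4.24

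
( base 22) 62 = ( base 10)134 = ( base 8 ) 206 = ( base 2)10000110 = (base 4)2012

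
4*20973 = 83892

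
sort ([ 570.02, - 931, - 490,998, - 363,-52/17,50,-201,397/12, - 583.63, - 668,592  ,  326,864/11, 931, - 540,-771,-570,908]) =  [ - 931, - 771, - 668 , - 583.63, - 570,-540,-490, - 363, - 201,-52/17, 397/12,50,864/11,326,570.02,592,908,931, 998 ]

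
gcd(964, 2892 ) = 964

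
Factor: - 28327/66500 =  - 2^( - 2 )*5^( - 3 )*7^( - 1 )*13^1* 19^ ( - 1) * 2179^1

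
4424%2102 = 220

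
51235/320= 10247/64 = 160.11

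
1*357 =357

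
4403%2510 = 1893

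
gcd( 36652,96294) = 22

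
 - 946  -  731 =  - 1677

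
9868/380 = 2467/95= 25.97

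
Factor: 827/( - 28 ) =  - 2^(  -  2)*7^( - 1 )*827^1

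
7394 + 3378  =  10772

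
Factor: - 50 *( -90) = 4500= 2^2  *  3^2*5^3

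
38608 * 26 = 1003808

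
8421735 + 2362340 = 10784075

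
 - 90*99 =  - 8910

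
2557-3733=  - 1176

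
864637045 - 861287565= 3349480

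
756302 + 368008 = 1124310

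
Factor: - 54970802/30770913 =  - 2^1*3^( - 1 )*787^ (-1 )*13033^( - 1)*27485401^1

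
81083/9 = 9009 + 2/9 = 9009.22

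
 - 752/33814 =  - 376/16907 = - 0.02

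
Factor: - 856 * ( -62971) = 2^3*107^1*62971^1 = 53903176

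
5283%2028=1227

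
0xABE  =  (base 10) 2750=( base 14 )1006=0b101010111110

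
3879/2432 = 3879/2432 = 1.59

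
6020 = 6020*1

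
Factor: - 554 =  - 2^1*277^1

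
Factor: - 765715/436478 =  - 2^(-1) * 5^1*7^( - 1 )*37^1 * 4139^1 * 31177^( - 1)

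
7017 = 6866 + 151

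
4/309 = 4/309  =  0.01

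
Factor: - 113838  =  -2^1*3^1 * 18973^1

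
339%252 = 87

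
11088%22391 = 11088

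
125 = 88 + 37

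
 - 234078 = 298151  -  532229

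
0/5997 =0 =0.00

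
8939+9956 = 18895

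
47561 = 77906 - 30345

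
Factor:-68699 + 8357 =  - 60342 = -2^1*3^1 * 89^1*113^1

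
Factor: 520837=520837^1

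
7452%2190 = 882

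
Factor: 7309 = 7309^1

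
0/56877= 0 = 0.00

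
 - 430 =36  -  466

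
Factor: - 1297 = - 1297^1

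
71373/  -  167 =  - 71373/167 = - 427.38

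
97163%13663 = 1522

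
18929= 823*23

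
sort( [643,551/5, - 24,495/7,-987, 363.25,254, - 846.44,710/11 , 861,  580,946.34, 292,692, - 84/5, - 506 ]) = [ - 987, - 846.44, - 506, - 24, - 84/5,710/11,495/7,551/5 , 254,292, 363.25, 580,643 , 692, 861, 946.34]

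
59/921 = 59/921 = 0.06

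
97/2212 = 97/2212 = 0.04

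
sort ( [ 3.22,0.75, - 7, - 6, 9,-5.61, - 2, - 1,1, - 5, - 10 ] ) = [ - 10, - 7, - 6,  -  5.61, - 5,-2,-1, 0.75, 1,  3.22,9]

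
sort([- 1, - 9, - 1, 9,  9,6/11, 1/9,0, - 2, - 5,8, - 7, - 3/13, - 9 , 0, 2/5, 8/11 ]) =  [ -9, -9, - 7, - 5, - 2, -1 , - 1, - 3/13,0 , 0, 1/9,2/5,6/11,8/11,8, 9,9 ] 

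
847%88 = 55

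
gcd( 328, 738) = 82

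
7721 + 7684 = 15405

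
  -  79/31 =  - 3 + 14/31 = - 2.55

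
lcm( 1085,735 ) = 22785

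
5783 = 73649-67866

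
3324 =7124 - 3800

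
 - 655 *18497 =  - 12115535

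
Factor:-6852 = -2^2 * 3^1*571^1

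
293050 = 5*58610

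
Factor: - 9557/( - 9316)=2^( - 2)*17^( - 1 )*19^1*137^ (  -  1)*503^1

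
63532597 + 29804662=93337259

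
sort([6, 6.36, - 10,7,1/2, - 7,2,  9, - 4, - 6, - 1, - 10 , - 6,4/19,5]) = [-10 , - 10, - 7, - 6 , - 6, - 4 , - 1,4/19, 1/2,2,  5,6, 6.36, 7,9]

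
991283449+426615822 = 1417899271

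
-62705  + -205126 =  - 267831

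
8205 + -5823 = 2382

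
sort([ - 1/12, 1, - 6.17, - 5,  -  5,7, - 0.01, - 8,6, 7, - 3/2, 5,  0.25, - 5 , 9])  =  [ - 8, - 6.17, - 5, - 5, - 5,  -  3/2, - 1/12,- 0.01, 0.25,1,5, 6, 7,7,9]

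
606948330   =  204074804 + 402873526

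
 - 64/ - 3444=16/861 = 0.02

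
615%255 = 105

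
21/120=7/40=0.17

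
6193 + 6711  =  12904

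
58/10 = 29/5= 5.80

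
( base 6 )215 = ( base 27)32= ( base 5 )313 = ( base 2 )1010011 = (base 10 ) 83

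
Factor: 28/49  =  2^2 * 7^( - 1 ) = 4/7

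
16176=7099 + 9077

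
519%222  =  75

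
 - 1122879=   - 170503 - 952376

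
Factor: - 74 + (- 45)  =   - 119   =  - 7^1 * 17^1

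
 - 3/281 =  - 3/281 = - 0.01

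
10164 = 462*22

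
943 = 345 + 598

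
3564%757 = 536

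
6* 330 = 1980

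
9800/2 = 4900 = 4900.00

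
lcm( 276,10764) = 10764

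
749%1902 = 749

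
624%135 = 84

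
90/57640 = 9/5764= 0.00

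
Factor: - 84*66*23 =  - 127512 = -2^3*3^2*7^1*11^1 * 23^1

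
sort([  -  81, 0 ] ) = [  -  81, 0]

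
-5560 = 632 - 6192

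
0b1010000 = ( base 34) 2c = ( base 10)80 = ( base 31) 2I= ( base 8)120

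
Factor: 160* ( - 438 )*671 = -2^6*3^1 * 5^1 * 11^1*61^1*73^1 = - 47023680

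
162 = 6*27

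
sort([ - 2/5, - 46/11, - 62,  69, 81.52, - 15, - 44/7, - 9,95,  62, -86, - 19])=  [ - 86, -62, - 19, - 15, - 9, - 44/7,-46/11,  -  2/5,62 , 69 , 81.52, 95] 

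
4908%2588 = 2320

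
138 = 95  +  43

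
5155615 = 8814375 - 3658760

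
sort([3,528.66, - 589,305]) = [-589, 3,305 , 528.66 ] 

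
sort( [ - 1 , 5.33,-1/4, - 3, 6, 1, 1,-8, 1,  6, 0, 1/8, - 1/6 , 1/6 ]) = [ - 8,- 3, - 1,  -  1/4,-1/6, 0, 1/8, 1/6, 1, 1, 1, 5.33, 6 , 6 ] 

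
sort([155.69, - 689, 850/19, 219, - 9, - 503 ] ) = [ - 689, - 503 , - 9,850/19, 155.69, 219] 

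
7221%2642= 1937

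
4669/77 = 60  +  7/11 =60.64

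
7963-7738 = 225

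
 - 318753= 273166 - 591919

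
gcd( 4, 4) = 4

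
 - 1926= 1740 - 3666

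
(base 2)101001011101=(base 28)3al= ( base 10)2653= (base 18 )837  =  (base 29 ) 34e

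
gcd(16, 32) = 16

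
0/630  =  0= 0.00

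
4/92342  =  2/46171  =  0.00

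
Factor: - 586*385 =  -225610 = - 2^1*5^1*7^1*11^1* 293^1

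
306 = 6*51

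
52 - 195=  - 143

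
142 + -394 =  - 252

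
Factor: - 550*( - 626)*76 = 2^4*5^2 * 11^1 * 19^1*313^1=   26166800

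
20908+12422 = 33330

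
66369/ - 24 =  - 2766+5/8= - 2765.38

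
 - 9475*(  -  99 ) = 938025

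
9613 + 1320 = 10933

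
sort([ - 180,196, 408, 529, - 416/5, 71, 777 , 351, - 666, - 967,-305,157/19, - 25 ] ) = [ - 967, - 666,-305,-180,-416/5, - 25,157/19, 71, 196, 351,408, 529 , 777]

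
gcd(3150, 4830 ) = 210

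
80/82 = 40/41 = 0.98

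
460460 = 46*10010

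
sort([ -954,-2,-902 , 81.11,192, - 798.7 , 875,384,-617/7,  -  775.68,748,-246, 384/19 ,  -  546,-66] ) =[ - 954,-902,-798.7,-775.68, - 546, - 246, - 617/7, - 66,-2,384/19,81.11,192, 384,748,875]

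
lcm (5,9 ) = 45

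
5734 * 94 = 538996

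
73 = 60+13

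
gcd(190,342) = 38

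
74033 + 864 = 74897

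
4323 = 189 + 4134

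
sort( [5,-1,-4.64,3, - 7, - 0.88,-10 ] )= [-10,-7,-4.64,- 1 ,-0.88,  3,5 ] 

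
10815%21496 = 10815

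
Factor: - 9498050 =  - 2^1*5^2*189961^1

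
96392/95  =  1014 +62/95 = 1014.65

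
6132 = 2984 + 3148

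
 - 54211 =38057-92268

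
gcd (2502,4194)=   18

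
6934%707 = 571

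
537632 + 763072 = 1300704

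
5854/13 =450 + 4/13 = 450.31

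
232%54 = 16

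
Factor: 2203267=11^1 * 200297^1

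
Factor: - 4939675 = - 5^2*  13^1*15199^1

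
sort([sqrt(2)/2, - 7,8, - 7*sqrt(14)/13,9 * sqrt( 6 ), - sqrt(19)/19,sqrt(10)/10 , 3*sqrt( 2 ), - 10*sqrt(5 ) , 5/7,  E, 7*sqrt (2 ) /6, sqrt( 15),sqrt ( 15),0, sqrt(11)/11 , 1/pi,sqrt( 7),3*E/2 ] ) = [ - 10*sqrt( 5),-7, - 7*sqrt( 14)/13, - sqrt(19)/19,  0, sqrt(11)/11 , sqrt(10 )/10 , 1/pi , sqrt(2)/2, 5/7, 7*sqrt(2)/6 , sqrt(7),  E,  sqrt(15 ) , sqrt(  15), 3* E/2, 3*sqrt(2 ),  8, 9*sqrt( 6) ] 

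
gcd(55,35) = 5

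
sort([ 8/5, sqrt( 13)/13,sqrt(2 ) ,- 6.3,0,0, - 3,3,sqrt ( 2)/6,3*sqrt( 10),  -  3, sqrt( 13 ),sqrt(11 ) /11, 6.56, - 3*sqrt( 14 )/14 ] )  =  [ - 6.3, -3, - 3, - 3*sqrt( 14) /14,0, 0,sqrt( 2 )/6,sqrt (13 ) /13,sqrt( 11)/11, sqrt( 2), 8/5, 3,sqrt(13),6.56, 3*sqrt(  10 )]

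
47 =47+0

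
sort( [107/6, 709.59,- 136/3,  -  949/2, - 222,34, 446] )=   [ - 949/2 ,-222,-136/3,107/6 , 34,446, 709.59 ] 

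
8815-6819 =1996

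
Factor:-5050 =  -2^1*  5^2 * 101^1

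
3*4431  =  13293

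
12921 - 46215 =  - 33294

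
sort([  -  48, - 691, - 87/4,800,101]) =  [- 691 , - 48, - 87/4,101,800]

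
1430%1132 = 298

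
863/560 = 1 + 303/560 = 1.54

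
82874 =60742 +22132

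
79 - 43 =36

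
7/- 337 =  - 7/337 = - 0.02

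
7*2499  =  17493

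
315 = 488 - 173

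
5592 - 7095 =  -1503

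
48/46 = 24/23 = 1.04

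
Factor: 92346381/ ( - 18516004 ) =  - 2^( - 2)*  3^2*13^( - 1)*83^1*181^1*683^1*356077^(-1)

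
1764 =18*98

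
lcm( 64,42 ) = 1344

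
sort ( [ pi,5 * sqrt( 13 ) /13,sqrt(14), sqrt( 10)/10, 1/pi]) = [sqrt ( 10 ) /10, 1/pi,5*sqrt(13) /13,pi,  sqrt( 14 )]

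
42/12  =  7/2 = 3.50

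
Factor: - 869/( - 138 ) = 2^( - 1 )*3^(- 1 )*11^1*23^( - 1 )*79^1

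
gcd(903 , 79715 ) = 1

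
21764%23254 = 21764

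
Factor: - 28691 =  - 13^1*2207^1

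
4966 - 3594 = 1372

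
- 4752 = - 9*528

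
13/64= 13/64 =0.20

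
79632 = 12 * 6636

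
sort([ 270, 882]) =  [270, 882] 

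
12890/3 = 12890/3=4296.67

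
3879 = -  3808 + 7687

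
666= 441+225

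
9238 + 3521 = 12759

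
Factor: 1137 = 3^1*379^1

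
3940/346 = 1970/173=11.39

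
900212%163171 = 84357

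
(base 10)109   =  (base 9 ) 131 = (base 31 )3G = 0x6D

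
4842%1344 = 810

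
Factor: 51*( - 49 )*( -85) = 212415 = 3^1*5^1*7^2*17^2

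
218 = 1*218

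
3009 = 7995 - 4986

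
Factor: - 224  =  -2^5 *7^1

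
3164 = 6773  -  3609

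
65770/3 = 65770/3 = 21923.33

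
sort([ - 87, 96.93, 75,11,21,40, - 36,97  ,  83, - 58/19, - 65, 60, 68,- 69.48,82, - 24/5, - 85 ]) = [-87,-85, - 69.48, - 65 , - 36 ,- 24/5,-58/19, 11, 21  ,  40, 60 , 68,75,82,83,96.93, 97]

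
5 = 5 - 0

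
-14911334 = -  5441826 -9469508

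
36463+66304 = 102767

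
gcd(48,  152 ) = 8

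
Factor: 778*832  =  647296=2^7*13^1*389^1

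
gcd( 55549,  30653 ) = 1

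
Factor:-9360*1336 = -2^7*3^2*5^1*13^1*167^1 = -12504960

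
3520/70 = 352/7 = 50.29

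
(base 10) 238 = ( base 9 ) 284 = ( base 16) ee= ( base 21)b7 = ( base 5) 1423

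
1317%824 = 493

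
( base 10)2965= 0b101110010101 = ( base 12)1871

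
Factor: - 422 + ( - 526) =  - 948=-  2^2* 3^1*79^1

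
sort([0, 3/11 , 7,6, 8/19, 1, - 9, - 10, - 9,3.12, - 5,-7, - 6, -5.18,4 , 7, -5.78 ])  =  [- 10,-9,-9, - 7, -6 ,-5.78, - 5.18,  -  5 , 0, 3/11,8/19,1,3.12, 4, 6, 7,7] 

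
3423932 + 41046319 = 44470251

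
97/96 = 1+1/96 = 1.01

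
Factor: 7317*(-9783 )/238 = -2^( -1 )*3^5*7^ ( - 1 )*17^( - 1)*271^1*1087^1= - 71582211/238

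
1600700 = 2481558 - 880858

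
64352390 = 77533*830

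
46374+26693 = 73067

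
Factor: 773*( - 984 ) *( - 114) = 86712048 = 2^4*3^2*19^1*41^1*773^1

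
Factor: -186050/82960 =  - 305/136 = -2^(-3 )*5^1*17^( - 1 )*61^1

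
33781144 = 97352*347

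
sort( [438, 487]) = [ 438,487]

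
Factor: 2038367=37^1*89^1*619^1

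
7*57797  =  404579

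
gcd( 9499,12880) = 161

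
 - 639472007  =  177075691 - 816547698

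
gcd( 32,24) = 8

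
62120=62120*1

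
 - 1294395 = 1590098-2884493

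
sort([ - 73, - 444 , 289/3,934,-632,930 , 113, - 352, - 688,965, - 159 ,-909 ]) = [ - 909 , - 688,  -  632,  -  444, - 352, - 159,- 73, 289/3,113, 930,934, 965] 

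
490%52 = 22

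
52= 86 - 34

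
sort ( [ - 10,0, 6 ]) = [ - 10,  0, 6]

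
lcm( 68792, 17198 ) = 68792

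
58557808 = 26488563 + 32069245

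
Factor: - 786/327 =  - 262/109= - 2^1 *109^(  -  1)*131^1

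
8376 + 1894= 10270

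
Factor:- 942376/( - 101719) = 2^3*101719^( - 1)*117797^1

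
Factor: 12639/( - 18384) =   -  11/16 = - 2^( - 4)*11^1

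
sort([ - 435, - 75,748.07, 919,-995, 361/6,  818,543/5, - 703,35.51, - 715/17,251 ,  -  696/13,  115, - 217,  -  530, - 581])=[ -995,  -  703,-581, - 530, - 435,-217,  -  75 , - 696/13, - 715/17 , 35.51,361/6, 543/5,115 , 251,748.07, 818,919] 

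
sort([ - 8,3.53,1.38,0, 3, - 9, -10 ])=[  -  10, - 9,-8, 0, 1.38,3, 3.53 ]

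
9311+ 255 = 9566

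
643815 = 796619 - 152804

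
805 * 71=57155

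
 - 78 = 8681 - 8759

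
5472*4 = 21888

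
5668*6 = 34008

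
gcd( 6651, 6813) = 9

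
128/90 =64/45=1.42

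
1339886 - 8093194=-6753308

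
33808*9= 304272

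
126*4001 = 504126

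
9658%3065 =463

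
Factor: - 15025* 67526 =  -2^1*5^2*19^1 *601^1 * 1777^1 = - 1014578150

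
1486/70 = 743/35 = 21.23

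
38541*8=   308328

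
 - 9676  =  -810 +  - 8866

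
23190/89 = 260 +50/89 = 260.56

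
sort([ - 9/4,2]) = [ - 9/4, 2] 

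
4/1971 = 4/1971 = 0.00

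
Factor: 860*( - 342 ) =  - 294120  =  - 2^3*3^2 * 5^1*19^1*43^1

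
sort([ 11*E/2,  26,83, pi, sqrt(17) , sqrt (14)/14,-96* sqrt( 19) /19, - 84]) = [-84, - 96*sqrt( 19) /19, sqrt( 14)/14,pi,sqrt(17),11*E/2,26,  83] 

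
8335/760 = 10+147/152 = 10.97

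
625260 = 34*18390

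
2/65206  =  1/32603 =0.00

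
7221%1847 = 1680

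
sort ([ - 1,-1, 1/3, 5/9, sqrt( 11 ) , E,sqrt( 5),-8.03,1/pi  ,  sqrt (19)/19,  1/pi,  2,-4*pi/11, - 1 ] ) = [-8.03, - 4*pi/11, - 1, - 1 , - 1, sqrt( 19)/19,1/pi, 1/pi, 1/3 , 5/9,2, sqrt ( 5 ), E,sqrt(11)]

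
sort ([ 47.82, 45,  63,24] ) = [24,45,47.82, 63]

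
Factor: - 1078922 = - 2^1*13^1*17^1*2441^1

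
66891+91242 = 158133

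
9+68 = 77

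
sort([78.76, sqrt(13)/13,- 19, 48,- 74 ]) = [ - 74, - 19,sqrt(13 )/13, 48, 78.76] 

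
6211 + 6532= 12743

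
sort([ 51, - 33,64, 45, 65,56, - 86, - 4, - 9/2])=[ - 86, - 33, - 9/2, - 4 , 45, 51 , 56, 64, 65]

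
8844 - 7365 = 1479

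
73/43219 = 73/43219 =0.00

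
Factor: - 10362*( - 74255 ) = 769430310 = 2^1*3^1 * 5^1*11^1*157^1*14851^1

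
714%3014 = 714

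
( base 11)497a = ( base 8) 14544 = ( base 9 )8822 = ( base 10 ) 6500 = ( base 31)6NL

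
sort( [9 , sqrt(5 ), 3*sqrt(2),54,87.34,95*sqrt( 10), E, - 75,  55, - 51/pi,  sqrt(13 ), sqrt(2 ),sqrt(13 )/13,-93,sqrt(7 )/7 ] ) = [-93,-75,-51/pi, sqrt(13 )/13, sqrt( 7)/7,sqrt( 2), sqrt(5 ), E,sqrt( 13 ), 3*sqrt( 2 ), 9,  54, 55 , 87.34,  95*sqrt( 10 )]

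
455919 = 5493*83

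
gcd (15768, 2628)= 2628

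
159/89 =1+70/89   =  1.79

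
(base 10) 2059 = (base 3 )2211021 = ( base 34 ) 1QJ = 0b100000001011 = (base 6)13311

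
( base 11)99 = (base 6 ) 300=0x6C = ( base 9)130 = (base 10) 108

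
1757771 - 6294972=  - 4537201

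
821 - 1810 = -989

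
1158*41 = 47478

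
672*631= 424032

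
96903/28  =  3460 + 23/28 = 3460.82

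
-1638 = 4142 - 5780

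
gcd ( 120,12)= 12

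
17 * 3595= 61115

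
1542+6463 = 8005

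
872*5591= 4875352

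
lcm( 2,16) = 16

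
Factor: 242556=2^2*3^1*17^1*29^1*41^1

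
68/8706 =34/4353= 0.01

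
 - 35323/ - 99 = 35323/99 = 356.80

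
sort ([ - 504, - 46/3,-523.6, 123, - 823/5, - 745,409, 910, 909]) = [ - 745, - 523.6,-504, - 823/5, - 46/3, 123, 409, 909 , 910]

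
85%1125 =85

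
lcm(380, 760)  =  760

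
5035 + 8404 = 13439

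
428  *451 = 193028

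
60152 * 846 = 50888592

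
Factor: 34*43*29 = 42398 = 2^1*17^1*29^1*43^1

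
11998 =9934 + 2064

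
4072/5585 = 4072/5585  =  0.73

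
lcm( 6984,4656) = 13968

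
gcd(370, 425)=5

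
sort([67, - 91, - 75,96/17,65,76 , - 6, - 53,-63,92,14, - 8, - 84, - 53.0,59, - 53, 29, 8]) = [ - 91, - 84,-75, -63, - 53, - 53.0, - 53, - 8, - 6 , 96/17,8,14, 29,59, 65,67,76,  92] 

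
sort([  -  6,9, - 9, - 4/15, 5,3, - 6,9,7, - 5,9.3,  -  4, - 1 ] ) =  [ - 9,-6, -6,- 5, -4 , - 1, - 4/15,3, 5,7,9, 9, 9.3]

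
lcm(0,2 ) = 0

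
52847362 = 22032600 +30814762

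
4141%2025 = 91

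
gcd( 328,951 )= 1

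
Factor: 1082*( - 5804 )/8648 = -23^( - 1 )*47^( - 1 )*541^1 * 1451^1 =- 784991/1081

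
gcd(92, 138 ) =46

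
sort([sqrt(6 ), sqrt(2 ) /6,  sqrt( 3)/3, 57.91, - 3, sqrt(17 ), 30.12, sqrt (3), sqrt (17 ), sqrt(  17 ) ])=[ - 3, sqrt( 2)/6, sqrt( 3) /3,sqrt (3 ),sqrt ( 6 ), sqrt( 17),  sqrt(17),sqrt(17 ), 30.12, 57.91 ]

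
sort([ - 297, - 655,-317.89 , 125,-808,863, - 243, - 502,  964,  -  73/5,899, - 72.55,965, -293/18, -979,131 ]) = [- 979, - 808, - 655, -502, - 317.89, - 297, - 243, -72.55, - 293/18 ,  -  73/5,125,131,863,899, 964, 965] 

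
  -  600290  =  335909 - 936199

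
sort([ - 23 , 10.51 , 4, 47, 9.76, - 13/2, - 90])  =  [-90 ,  -  23, - 13/2,4, 9.76, 10.51,  47]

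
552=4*138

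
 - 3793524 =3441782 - 7235306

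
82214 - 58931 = 23283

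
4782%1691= 1400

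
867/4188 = 289/1396 = 0.21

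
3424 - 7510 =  - 4086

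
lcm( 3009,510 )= 30090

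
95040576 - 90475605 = 4564971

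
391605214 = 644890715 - 253285501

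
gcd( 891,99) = 99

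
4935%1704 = 1527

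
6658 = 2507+4151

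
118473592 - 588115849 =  - 469642257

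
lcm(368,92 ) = 368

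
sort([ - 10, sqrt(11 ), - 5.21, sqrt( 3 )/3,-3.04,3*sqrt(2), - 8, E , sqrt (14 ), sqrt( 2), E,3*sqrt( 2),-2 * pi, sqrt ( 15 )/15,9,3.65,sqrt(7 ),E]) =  [ - 10, - 8, - 2* pi,-5.21,-3.04,sqrt(15 ) /15, sqrt(3 ) /3,sqrt( 2 ), sqrt( 7),E, E,E,sqrt(11 ), 3.65,sqrt(14 ),3  *  sqrt( 2), 3*sqrt( 2 ), 9 ] 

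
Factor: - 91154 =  - 2^1*7^1*17^1 *383^1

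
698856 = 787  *888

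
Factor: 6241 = 79^2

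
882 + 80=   962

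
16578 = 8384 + 8194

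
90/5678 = 45/2839 = 0.02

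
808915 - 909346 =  - 100431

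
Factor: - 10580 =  - 2^2*5^1*23^2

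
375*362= 135750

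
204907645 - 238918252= - 34010607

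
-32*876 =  - 28032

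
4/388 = 1/97 = 0.01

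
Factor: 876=2^2 * 3^1*73^1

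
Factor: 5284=2^2*1321^1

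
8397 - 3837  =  4560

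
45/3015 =1/67= 0.01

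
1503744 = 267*5632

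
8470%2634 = 568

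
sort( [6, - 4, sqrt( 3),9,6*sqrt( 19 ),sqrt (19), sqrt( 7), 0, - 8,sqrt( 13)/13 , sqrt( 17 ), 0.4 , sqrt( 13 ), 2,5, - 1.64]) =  [ - 8 , - 4, - 1.64, 0,sqrt(13)/13,  0.4, sqrt( 3),2 , sqrt(7 ), sqrt( 13),sqrt (17), sqrt(19 ), 5, 6 , 9,6*sqrt( 19 )] 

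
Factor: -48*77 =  - 3696 = - 2^4*3^1*7^1*11^1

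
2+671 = 673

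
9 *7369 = 66321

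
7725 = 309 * 25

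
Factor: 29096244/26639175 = 9698748/8879725 = 2^2 * 3^1*5^(-2) * 23^ ( - 1) * 15443^( - 1)*808229^1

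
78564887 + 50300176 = 128865063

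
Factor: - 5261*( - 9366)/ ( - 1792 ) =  - 2^( - 7 )*3^1* 223^1 * 5261^1 =- 3519609/128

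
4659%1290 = 789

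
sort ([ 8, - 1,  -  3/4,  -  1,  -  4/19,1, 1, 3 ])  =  [ - 1,-1 , - 3/4, - 4/19,1,1 , 3,8 ]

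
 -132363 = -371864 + 239501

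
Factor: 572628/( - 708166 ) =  - 2^1 * 3^1*7^1 * 17^1 * 883^( - 1 ) = -714/883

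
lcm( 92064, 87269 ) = 8377824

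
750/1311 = 250/437 = 0.57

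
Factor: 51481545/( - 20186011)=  - 3^1*5^1*19^1*31^1*5827^1*20186011^( - 1 ) 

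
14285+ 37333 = 51618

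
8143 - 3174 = 4969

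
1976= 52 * 38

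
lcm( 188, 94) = 188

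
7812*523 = 4085676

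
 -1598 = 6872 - 8470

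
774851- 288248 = 486603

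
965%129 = 62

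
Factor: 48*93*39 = 2^4*3^3 * 13^1*31^1= 174096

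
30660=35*876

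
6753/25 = 6753/25 = 270.12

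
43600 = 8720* 5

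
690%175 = 165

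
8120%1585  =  195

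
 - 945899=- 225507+- 720392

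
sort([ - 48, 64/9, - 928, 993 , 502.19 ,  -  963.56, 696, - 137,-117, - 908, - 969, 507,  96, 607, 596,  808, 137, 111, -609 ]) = [ - 969, - 963.56, - 928, - 908,- 609, - 137, - 117 , - 48, 64/9, 96,111,137 , 502.19,507, 596, 607, 696,808, 993] 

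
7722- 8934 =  - 1212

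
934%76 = 22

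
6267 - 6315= - 48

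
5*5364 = 26820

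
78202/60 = 39101/30 = 1303.37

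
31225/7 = 4460 + 5/7=4460.71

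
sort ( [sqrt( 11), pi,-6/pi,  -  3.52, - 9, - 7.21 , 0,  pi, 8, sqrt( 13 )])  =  [ - 9, - 7.21, - 3.52, - 6/pi,0,pi,pi,sqrt ( 11), sqrt( 13 ),8] 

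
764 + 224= 988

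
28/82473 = 28/82473 = 0.00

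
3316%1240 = 836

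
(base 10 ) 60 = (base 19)33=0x3c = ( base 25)2a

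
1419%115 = 39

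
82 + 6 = 88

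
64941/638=101 + 503/638 = 101.79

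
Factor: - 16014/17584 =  - 51/56 = -2^(-3)*3^1*7^( - 1)*17^1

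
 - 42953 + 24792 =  - 18161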